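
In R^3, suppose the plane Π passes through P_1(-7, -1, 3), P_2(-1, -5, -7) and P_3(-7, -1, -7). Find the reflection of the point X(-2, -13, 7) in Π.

(6, -1, 7)

P_1P_2 = (6, -4, -10), P_1P_3 = (0, 0, -10); a normal to Π is P_1P_2 × P_1P_3 = (40, 60, 0).
Using P_1: Π has equation 40x + 60y = -340.
λ = (n·X − d)/|n|² = (-860 − (-340))/5200 = -1/10.
Reflection = X − 2λn = (-2, -13, 7) − (-1/5)·(40, 60, 0) = (6, -1, 7).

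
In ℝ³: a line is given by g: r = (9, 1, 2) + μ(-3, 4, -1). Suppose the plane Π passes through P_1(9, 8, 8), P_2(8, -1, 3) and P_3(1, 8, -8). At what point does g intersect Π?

P_1P_2 = (-1, -9, -5), P_1P_3 = (-8, 0, -16); a normal to Π is P_1P_2 × P_1P_3 = (144, 24, -72).
Using P_1: Π has equation 144x + 24y - 72z = 912.
Substitute r = (9, 1, 2) + t(-3, 4, -1) into the plane: 1176 + (-264)t = 912, so t = 1.
Intersection: (9, 1, 2) + 1·(-3, 4, -1) = (6, 5, 1).

(6, 5, 1)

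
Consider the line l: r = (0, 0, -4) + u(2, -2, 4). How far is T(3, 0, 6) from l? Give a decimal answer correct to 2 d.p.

4.56

Taking (0, 0, -4) on l with direction v = (2, -2, 4): w = T − (0, 0, -4) = (3, 0, 10), and w × v = (20, 8, -6).
Distance = |w × v| / |v| = √500 / √24 ≈ 4.56.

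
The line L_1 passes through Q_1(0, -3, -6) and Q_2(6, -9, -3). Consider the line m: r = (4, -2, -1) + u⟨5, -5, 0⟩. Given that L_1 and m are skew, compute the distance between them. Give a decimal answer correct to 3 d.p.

A direction vector for L_1 is Q_2 − Q_1 = (6, -6, 3).
Common perpendicular direction n = (6, -6, 3) × (5, -5, 0) = (15, 15, 0).
With w = (4, -2, -1) − (0, -3, -6) = (4, 1, 5), w · n = 75.
Distance = |w · n| / |n| = |75| / √450 ≈ 3.536.

3.536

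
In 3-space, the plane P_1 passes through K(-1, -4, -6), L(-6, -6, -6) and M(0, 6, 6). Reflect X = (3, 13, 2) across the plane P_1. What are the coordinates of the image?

KL = (-5, -2, 0), KM = (1, 10, 12); a normal to P_1 is KL × KM = (-24, 60, -48).
Using K: P_1 has equation -24x + 60y - 48z = 72.
λ = (n·X − d)/|n|² = (612 − 72)/6480 = 1/12.
Reflection = X − 2λn = (3, 13, 2) − (1/6)·(-24, 60, -48) = (7, 3, 10).

(7, 3, 10)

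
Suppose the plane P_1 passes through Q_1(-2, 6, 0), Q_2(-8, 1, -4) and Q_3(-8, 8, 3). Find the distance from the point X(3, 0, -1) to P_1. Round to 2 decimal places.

4.10

Q_1Q_2 = (-6, -5, -4), Q_1Q_3 = (-6, 2, 3); a normal to P_1 is Q_1Q_2 × Q_1Q_3 = (-7, 42, -42).
Using Q_1: P_1 has equation -7x + 42y - 42z = 266.
n·X − d = (-7)·(3) + (42)·(0) + (-42)·(-1) − 266 = -245; |n| = √3577.
Distance = |-245| / √3577 = 245/√3577 ≈ 4.10.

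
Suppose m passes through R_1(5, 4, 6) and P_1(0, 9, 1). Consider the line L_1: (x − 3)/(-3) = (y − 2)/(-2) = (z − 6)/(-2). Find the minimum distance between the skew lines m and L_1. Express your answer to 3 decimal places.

0.926

A direction vector for m is P_1 − R_1 = (-5, 5, -5).
L_1 has direction (-3, -2, -2) through (3, 2, 6).
Common perpendicular direction n = (-5, 5, -5) × (-3, -2, -2) = (-20, 5, 25).
With w = (3, 2, 6) − (5, 4, 6) = (-2, -2, 0), w · n = 30.
Distance = |w · n| / |n| = |30| / √1050 ≈ 0.926.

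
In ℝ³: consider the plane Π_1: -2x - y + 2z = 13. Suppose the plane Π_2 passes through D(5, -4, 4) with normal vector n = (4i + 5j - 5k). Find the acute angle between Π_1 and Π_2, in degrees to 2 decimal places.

19.32

Π_2: n·r = n·D gives 4x + 5y - 5z = -20.
cos θ = |n₁·n₂| / (|n₁||n₂|) = |-23| / (√9 · √66).
θ = arccos(0.94370) ≈ 19.32°.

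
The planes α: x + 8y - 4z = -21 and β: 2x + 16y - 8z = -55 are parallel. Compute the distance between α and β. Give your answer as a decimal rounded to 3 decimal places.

Rescale β by 1/2: x + 8y - 4z = -55/2. Then distance = |-21 − (-55/2)| / √81 ≈ 0.722.

0.722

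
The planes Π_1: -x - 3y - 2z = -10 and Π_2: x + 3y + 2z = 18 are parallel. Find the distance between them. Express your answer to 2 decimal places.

2.14

Rescale Π_2 by 1/(-1): -x - 3y - 2z = -18. Then distance = |-10 − (-18)| / √14 ≈ 2.14.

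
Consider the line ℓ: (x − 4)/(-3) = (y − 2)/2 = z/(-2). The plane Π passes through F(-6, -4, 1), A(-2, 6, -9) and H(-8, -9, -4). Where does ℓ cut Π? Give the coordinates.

ℓ has direction (-3, 2, -2) through (4, 2, 0).
FA = (4, 10, -10), FH = (-2, -5, -5); a normal to Π is FA × FH = (-100, 40, 0).
Using F: Π has equation -100x + 40y = 440.
Substitute r = (4, 2, 0) + t(-3, 2, -2) into the plane: -320 + 380t = 440, so t = 2.
Intersection: (4, 2, 0) + 2·(-3, 2, -2) = (-2, 6, -4).

(-2, 6, -4)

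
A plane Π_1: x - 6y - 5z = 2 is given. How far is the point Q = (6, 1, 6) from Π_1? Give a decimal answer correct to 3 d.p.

n·Q − d = (1)·(6) + (-6)·(1) + (-5)·(6) − 2 = -32; |n| = √62.
Distance = |-32| / √62 = 32/√62 ≈ 4.064.

4.064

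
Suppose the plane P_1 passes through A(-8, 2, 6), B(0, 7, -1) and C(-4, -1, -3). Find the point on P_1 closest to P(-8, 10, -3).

AB = (8, 5, -7), AC = (4, -3, -9); a normal to P_1 is AB × AC = (-66, 44, -44).
Using A: P_1 has equation -66x + 44y - 44z = 352.
Foot = P − λn with λ = (n·P − d)/|n|² = (1100 − 352)/8228 = 1/11.
Foot = (-8, 10, -3) − (1/11)·(-66, 44, -44) = (-2, 6, 1).

(-2, 6, 1)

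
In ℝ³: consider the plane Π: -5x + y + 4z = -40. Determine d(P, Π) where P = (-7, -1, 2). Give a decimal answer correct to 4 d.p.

12.6529

n·P − d = (-5)·(-7) + (1)·(-1) + (4)·(2) − (-40) = 82; |n| = √42.
Distance = |82| / √42 = 82/√42 ≈ 12.6529.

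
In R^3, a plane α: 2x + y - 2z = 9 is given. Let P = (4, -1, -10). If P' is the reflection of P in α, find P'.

(-4, -5, -2)

λ = (n·P − d)/|n|² = (27 − 9)/9 = 2.
Reflection = P − 2λn = (4, -1, -10) − 4·(2, 1, -2) = (-4, -5, -2).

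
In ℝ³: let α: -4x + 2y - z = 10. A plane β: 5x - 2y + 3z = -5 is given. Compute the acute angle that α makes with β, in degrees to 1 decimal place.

17.1

cos θ = |n₁·n₂| / (|n₁||n₂|) = |-27| / (√21 · √38).
θ = arccos(0.95579) ≈ 17.1°.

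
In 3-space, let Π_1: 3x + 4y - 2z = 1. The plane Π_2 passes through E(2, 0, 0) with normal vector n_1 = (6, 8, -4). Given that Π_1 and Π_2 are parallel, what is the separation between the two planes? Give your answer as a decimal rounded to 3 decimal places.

0.928

Π_2: n_1·r = n_1·E gives 6x + 8y - 4z = 12.
Rescale Π_2 by 1/2: 3x + 4y - 2z = 6. Then distance = |1 − 6| / √29 ≈ 0.928.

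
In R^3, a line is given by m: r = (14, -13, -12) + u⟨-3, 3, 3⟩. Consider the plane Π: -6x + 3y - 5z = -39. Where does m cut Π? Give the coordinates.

(8, -7, -6)

Substitute r = (14, -13, -12) + t(-3, 3, 3) into the plane: -63 + 12t = -39, so t = 2.
Intersection: (14, -13, -12) + 2·(-3, 3, 3) = (8, -7, -6).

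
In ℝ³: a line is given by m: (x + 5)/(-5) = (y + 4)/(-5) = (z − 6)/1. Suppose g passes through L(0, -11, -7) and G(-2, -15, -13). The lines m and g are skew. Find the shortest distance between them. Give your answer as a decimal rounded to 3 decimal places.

m has direction (-5, -5, 1) through (-5, -4, 6).
A direction vector for g is G − L = (-2, -4, -6).
Common perpendicular direction n = (-5, -5, 1) × (-2, -4, -6) = (34, -32, 10).
With w = (0, -11, -7) − (-5, -4, 6) = (5, -7, -13), w · n = 264.
Distance = |w · n| / |n| = |264| / √2280 ≈ 5.529.

5.529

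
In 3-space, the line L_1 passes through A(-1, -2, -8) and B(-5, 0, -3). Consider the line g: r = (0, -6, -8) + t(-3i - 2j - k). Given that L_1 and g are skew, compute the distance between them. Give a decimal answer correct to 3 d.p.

A direction vector for L_1 is B − A = (-4, 2, 5).
Common perpendicular direction n = (-4, 2, 5) × (-3, -2, -1) = (8, -19, 14).
With w = (0, -6, -8) − (-1, -2, -8) = (1, -4, 0), w · n = 84.
Distance = |w · n| / |n| = |84| / √621 ≈ 3.371.

3.371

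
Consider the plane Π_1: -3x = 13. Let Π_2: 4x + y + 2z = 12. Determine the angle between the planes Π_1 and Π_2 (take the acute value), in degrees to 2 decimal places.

29.21

cos θ = |n₁·n₂| / (|n₁||n₂|) = |-12| / (√9 · √21).
θ = arccos(0.87287) ≈ 29.21°.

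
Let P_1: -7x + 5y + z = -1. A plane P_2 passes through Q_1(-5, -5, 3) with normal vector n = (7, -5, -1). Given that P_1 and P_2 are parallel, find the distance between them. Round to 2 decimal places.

P_2: n·r = n·Q_1 gives 7x - 5y - z = -13.
Rescale P_2 by 1/(-1): -7x + 5y + z = 13. Then distance = |-1 − 13| / √75 ≈ 1.62.

1.62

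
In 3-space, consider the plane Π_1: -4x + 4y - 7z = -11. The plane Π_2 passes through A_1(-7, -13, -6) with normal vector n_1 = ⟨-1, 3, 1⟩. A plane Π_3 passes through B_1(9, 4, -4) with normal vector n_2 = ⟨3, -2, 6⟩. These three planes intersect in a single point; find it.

Π_2: n_1·r = n_1·A_1 gives -x + 3y + z = -38.
Π_3: n_2·r = n_2·B_1 gives 3x - 2y + 6z = -5.
Solving the 3×3 linear system -4x + 4y - 7z = -11, -x + 3y + z = -38, 3x - 2y + 6z = -5 (e.g. by elimination or Cramer's rule, determinant = 5) gives (7, -8, -7).

(7, -8, -7)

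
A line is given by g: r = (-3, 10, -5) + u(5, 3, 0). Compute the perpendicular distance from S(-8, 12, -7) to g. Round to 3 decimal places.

Taking (-3, 10, -5) on g with direction v = (5, 3, 0): w = S − (-3, 10, -5) = (-5, 2, -2), and w × v = (6, -10, -25).
Distance = |w × v| / |v| = √761 / √34 ≈ 4.731.

4.731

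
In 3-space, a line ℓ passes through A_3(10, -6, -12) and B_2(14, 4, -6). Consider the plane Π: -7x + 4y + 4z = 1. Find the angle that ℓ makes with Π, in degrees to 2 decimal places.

A direction vector for ℓ is B_2 − A_3 = (4, 10, 6).
sin θ = |n·v| / (|n||v|) = |36| / (√81 · √152) = 0.32444.
θ ≈ 18.93°.

18.93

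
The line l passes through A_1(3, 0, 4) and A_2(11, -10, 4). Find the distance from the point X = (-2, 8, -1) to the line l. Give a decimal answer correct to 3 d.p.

5.118

A direction vector for l is A_2 − A_1 = (8, -10, 0).
Taking (3, 0, 4) on l with direction v = (8, -10, 0): w = X − (3, 0, 4) = (-5, 8, -5), and w × v = (-50, -40, -14).
Distance = |w × v| / |v| = √4296 / √164 ≈ 5.118.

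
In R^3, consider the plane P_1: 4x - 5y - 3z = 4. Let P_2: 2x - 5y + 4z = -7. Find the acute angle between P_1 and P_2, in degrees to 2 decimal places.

63.72

cos θ = |n₁·n₂| / (|n₁||n₂|) = |21| / (√50 · √45).
θ = arccos(0.44272) ≈ 63.72°.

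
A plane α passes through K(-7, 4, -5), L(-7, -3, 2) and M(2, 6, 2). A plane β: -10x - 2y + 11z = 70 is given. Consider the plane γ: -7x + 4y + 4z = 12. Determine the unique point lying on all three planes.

KL = (0, -7, 7), KM = (9, 2, 7); a normal to α is KL × KM = (-63, 63, 63).
Using K: α has equation -63x + 63y + 63z = 378.
Solving the 3×3 linear system -63x + 63y + 63z = 378, -10x - 2y + 11z = 70, -7x + 4y + 4z = 12 (e.g. by elimination or Cramer's rule, determinant = -2457) gives (4, 0, 10).

(4, 0, 10)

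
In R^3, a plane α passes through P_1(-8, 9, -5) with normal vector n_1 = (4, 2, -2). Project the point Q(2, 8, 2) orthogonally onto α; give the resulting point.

α: n_1·r = n_1·P_1 gives 4x + 2y - 2z = -4.
Foot = Q − λn with λ = (n·Q − d)/|n|² = (20 − (-4))/24 = 1.
Foot = (2, 8, 2) − 1·(4, 2, -2) = (-2, 6, 4).

(-2, 6, 4)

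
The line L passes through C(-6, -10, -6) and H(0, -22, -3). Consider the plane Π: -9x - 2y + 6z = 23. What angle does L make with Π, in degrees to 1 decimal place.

4.6

A direction vector for L is H − C = (6, -12, 3).
sin θ = |n·v| / (|n||v|) = |-12| / (√121 · √189) = 0.07935.
θ ≈ 4.6°.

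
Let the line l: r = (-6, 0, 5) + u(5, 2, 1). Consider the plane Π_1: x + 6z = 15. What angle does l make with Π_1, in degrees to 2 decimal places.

sin θ = |n·v| / (|n||v|) = |11| / (√37 · √30) = 0.33017.
θ ≈ 19.28°.

19.28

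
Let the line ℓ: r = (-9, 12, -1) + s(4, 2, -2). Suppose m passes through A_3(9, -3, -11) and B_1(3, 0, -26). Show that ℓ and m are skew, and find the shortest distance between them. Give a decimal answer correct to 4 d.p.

A direction vector for m is B_1 − A_3 = (-6, 3, -15).
Common perpendicular direction n = (4, 2, -2) × (-6, 3, -15) = (-24, 72, 24).
With w = (9, -3, -11) − (-9, 12, -1) = (18, -15, -10), w · n = -1752.
Since n ≠ 0 the lines are not parallel, and w · n = -1752 ≠ 0 so they do not intersect; hence they are skew.
Distance = |w · n| / |n| = |-1752| / √6336 ≈ 22.0103.

22.0103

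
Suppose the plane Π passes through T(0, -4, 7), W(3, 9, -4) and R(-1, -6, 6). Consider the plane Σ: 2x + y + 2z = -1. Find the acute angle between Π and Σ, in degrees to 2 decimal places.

68.58

TW = (3, 13, -11), TR = (-1, -2, -1); a normal to Π is TW × TR = (-35, 14, 7).
Using T: Π has equation -35x + 14y + 7z = -7.
cos θ = |n₁·n₂| / (|n₁||n₂|) = |-42| / (√1470 · √9).
θ = arccos(0.36515) ≈ 68.58°.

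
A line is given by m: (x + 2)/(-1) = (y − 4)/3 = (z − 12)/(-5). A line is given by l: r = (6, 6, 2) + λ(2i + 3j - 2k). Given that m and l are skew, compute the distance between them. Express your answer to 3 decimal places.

7.889

m has direction (-1, 3, -5) through (-2, 4, 12).
Common perpendicular direction n = (-1, 3, -5) × (2, 3, -2) = (9, -12, -9).
With w = (6, 6, 2) − (-2, 4, 12) = (8, 2, -10), w · n = 138.
Distance = |w · n| / |n| = |138| / √306 ≈ 7.889.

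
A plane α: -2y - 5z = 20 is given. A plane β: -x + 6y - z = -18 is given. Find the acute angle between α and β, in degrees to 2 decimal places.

cos θ = |n₁·n₂| / (|n₁||n₂|) = |-7| / (√29 · √38).
θ = arccos(0.21087) ≈ 77.83°.

77.83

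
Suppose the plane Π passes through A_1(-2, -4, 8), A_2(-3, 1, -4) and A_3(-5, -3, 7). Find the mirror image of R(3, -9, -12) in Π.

A_1A_2 = (-1, 5, -12), A_1A_3 = (-3, 1, -1); a normal to Π is A_1A_2 × A_1A_3 = (7, 35, 14).
Using A_1: Π has equation 7x + 35y + 14z = -42.
λ = (n·R − d)/|n|² = (-462 − (-42))/1470 = -2/7.
Reflection = R − 2λn = (3, -9, -12) − (-4/7)·(7, 35, 14) = (7, 11, -4).

(7, 11, -4)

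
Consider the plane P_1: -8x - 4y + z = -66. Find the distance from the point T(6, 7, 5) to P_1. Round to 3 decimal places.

0.556

n·T − d = (-8)·(6) + (-4)·(7) + (1)·(5) − (-66) = -5; |n| = √81.
Distance = |-5| / √81 = 5/√81 ≈ 0.556.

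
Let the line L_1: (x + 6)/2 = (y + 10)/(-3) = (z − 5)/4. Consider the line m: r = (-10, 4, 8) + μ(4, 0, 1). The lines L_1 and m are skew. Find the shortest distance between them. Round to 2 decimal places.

L_1 has direction (2, -3, 4) through (-6, -10, 5).
Common perpendicular direction n = (2, -3, 4) × (4, 0, 1) = (-3, 14, 12).
With w = (-10, 4, 8) − (-6, -10, 5) = (-4, 14, 3), w · n = 244.
Distance = |w · n| / |n| = |244| / √349 ≈ 13.06.

13.06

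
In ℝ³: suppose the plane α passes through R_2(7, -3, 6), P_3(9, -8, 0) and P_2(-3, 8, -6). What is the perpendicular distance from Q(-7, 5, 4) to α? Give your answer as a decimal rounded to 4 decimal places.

6.7273

R_2P_3 = (2, -5, -6), R_2P_2 = (-10, 11, -12); a normal to α is R_2P_3 × R_2P_2 = (126, 84, -28).
Using R_2: α has equation 126x + 84y - 28z = 462.
n·Q − d = (126)·(-7) + (84)·(5) + (-28)·(4) − 462 = -1036; |n| = √23716.
Distance = |-1036| / √23716 = 1036/√23716 ≈ 6.7273.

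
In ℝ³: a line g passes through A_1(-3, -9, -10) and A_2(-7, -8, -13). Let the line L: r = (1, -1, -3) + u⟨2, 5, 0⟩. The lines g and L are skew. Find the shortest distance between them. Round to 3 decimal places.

A direction vector for g is A_2 − A_1 = (-4, 1, -3).
Common perpendicular direction n = (-4, 1, -3) × (2, 5, 0) = (15, -6, -22).
With w = (1, -1, -3) − (-3, -9, -10) = (4, 8, 7), w · n = -142.
Distance = |w · n| / |n| = |-142| / √745 ≈ 5.202.

5.202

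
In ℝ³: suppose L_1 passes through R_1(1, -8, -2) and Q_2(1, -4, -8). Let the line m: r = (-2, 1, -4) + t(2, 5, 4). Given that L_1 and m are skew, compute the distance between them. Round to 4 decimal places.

A direction vector for L_1 is Q_2 − R_1 = (0, 4, -6).
Common perpendicular direction n = (0, 4, -6) × (2, 5, 4) = (46, -12, -8).
With w = (-2, 1, -4) − (1, -8, -2) = (-3, 9, -2), w · n = -230.
Distance = |w · n| / |n| = |-230| / √2324 ≈ 4.7710.

4.7710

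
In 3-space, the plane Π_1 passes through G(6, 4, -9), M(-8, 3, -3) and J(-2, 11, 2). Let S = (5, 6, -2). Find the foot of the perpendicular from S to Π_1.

(4, 8, -4)

GM = (-14, -1, 6), GJ = (-8, 7, 11); a normal to Π_1 is GM × GJ = (-53, 106, -106).
Using G: Π_1 has equation -53x + 106y - 106z = 1060.
Foot = S − λn with λ = (n·S − d)/|n|² = (583 − 1060)/25281 = -1/53.
Foot = (5, 6, -2) − (-1/53)·(-53, 106, -106) = (4, 8, -4).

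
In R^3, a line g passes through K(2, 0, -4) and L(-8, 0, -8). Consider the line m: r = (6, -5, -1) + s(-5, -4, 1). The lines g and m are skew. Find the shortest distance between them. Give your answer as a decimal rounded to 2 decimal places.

A direction vector for g is L − K = (-10, 0, -4).
Common perpendicular direction n = (-10, 0, -4) × (-5, -4, 1) = (-16, 30, 40).
With w = (6, -5, -1) − (2, 0, -4) = (4, -5, 3), w · n = -94.
Distance = |w · n| / |n| = |-94| / √2756 ≈ 1.79.

1.79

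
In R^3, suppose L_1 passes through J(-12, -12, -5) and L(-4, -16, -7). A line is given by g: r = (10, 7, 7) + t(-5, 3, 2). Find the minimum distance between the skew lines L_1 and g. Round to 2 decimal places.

A direction vector for L_1 is L − J = (8, -4, -2).
Common perpendicular direction n = (8, -4, -2) × (-5, 3, 2) = (-2, -6, 4).
With w = (10, 7, 7) − (-12, -12, -5) = (22, 19, 12), w · n = -110.
Distance = |w · n| / |n| = |-110| / √56 ≈ 14.70.

14.70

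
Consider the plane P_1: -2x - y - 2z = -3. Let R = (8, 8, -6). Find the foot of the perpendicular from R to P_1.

Foot = R − λn with λ = (n·R − d)/|n|² = (-12 − (-3))/9 = -1.
Foot = (8, 8, -6) − (-1)·(-2, -1, -2) = (6, 7, -8).

(6, 7, -8)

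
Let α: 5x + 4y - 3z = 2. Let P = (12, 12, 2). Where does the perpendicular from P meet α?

(2, 4, 8)

Foot = P − λn with λ = (n·P − d)/|n|² = (102 − 2)/50 = 2.
Foot = (12, 12, 2) − 2·(5, 4, -3) = (2, 4, 8).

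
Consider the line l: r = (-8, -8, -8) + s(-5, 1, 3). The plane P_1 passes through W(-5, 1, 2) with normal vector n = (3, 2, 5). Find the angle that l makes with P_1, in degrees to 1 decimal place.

3.1

P_1: n·r = n·W gives 3x + 2y + 5z = -3.
sin θ = |n·v| / (|n||v|) = |2| / (√38 · √35) = 0.05484.
θ ≈ 3.1°.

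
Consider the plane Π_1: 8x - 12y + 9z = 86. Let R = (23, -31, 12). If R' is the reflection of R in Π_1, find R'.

λ = (n·R − d)/|n|² = (664 − 86)/289 = 2.
Reflection = R − 2λn = (23, -31, 12) − 4·(8, -12, 9) = (-9, 17, -24).

(-9, 17, -24)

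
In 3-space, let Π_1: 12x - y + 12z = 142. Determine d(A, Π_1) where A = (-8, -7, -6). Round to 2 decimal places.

n·A − d = (12)·(-8) + (-1)·(-7) + (12)·(-6) − 142 = -303; |n| = √289.
Distance = |-303| / √289 = 303/√289 ≈ 17.82.

17.82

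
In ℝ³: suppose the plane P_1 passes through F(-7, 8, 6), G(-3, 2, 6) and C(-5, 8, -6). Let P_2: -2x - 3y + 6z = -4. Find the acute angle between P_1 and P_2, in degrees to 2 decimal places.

69.32

FG = (4, -6, 0), FC = (2, 0, -12); a normal to P_1 is FG × FC = (72, 48, 12).
Using F: P_1 has equation 72x + 48y + 12z = -48.
cos θ = |n₁·n₂| / (|n₁||n₂|) = |-216| / (√7632 · √49).
θ = arccos(0.35321) ≈ 69.32°.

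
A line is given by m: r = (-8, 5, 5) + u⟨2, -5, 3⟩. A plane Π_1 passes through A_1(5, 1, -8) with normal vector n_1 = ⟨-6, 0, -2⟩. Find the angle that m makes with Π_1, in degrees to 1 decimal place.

27.5

Π_1: n_1·r = n_1·A_1 gives -6x - 2z = -14.
sin θ = |n·v| / (|n||v|) = |-18| / (√40 · √38) = 0.46169.
θ ≈ 27.5°.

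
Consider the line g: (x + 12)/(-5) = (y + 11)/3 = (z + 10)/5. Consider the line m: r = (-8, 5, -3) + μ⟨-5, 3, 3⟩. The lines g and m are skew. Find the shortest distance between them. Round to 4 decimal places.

15.7779

g has direction (-5, 3, 5) through (-12, -11, -10).
Common perpendicular direction n = (-5, 3, 5) × (-5, 3, 3) = (-6, -10, 0).
With w = (-8, 5, -3) − (-12, -11, -10) = (4, 16, 7), w · n = -184.
Distance = |w · n| / |n| = |-184| / √136 ≈ 15.7779.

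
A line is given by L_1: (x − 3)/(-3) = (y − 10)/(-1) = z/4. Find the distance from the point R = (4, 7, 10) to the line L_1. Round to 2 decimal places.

6.96

L_1 has direction (-3, -1, 4) through (3, 10, 0).
Taking (3, 10, 0) on L_1 with direction v = (-3, -1, 4): w = R − (3, 10, 0) = (1, -3, 10), and w × v = (-2, -34, -10).
Distance = |w × v| / |v| = √1260 / √26 ≈ 6.96.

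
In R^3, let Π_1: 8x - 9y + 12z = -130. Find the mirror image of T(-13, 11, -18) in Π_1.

(3, -7, 6)

λ = (n·T − d)/|n|² = (-419 − (-130))/289 = -1.
Reflection = T − 2λn = (-13, 11, -18) − (-2)·(8, -9, 12) = (3, -7, 6).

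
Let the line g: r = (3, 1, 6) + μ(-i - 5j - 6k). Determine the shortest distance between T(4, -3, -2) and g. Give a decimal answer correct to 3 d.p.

Taking (3, 1, 6) on g with direction v = (-1, -5, -6): w = T − (3, 1, 6) = (1, -4, -8), and w × v = (-16, 14, -9).
Distance = |w × v| / |v| = √533 / √62 ≈ 2.932.

2.932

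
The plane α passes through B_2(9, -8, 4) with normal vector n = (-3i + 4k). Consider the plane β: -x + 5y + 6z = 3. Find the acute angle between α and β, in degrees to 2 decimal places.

α: n·r = n·B_2 gives -3x + 4z = -11.
cos θ = |n₁·n₂| / (|n₁||n₂|) = |27| / (√25 · √62).
θ = arccos(0.68580) ≈ 46.70°.

46.70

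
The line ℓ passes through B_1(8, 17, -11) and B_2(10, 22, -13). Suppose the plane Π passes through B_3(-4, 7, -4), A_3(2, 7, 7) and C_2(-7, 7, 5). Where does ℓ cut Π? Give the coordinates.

A direction vector for ℓ is B_2 − B_1 = (2, 5, -2).
B_3A_3 = (6, 0, 11), B_3C_2 = (-3, 0, 9); a normal to Π is B_3A_3 × B_3C_2 = (0, -87, 0).
Using B_3: Π has equation -87y = -609.
Substitute r = (8, 17, -11) + t(2, 5, -2) into the plane: -1479 + (-435)t = -609, so t = -2.
Intersection: (8, 17, -11) + (-2)·(2, 5, -2) = (4, 7, -7).

(4, 7, -7)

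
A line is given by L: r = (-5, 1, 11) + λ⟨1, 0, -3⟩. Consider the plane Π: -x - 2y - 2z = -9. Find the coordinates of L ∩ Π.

Substitute r = (-5, 1, 11) + t(1, 0, -3) into the plane: -19 + 5t = -9, so t = 2.
Intersection: (-5, 1, 11) + 2·(1, 0, -3) = (-3, 1, 5).

(-3, 1, 5)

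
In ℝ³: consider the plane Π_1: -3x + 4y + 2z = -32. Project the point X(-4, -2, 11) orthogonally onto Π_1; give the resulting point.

(2, -10, 7)

Foot = X − λn with λ = (n·X − d)/|n|² = (26 − (-32))/29 = 2.
Foot = (-4, -2, 11) − 2·(-3, 4, 2) = (2, -10, 7).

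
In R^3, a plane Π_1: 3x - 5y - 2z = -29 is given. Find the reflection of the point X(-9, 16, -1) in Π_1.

λ = (n·X − d)/|n|² = (-105 − (-29))/38 = -2.
Reflection = X − 2λn = (-9, 16, -1) − (-4)·(3, -5, -2) = (3, -4, -9).

(3, -4, -9)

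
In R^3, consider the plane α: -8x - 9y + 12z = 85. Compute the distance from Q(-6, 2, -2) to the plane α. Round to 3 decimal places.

4.647

n·Q − d = (-8)·(-6) + (-9)·(2) + (12)·(-2) − 85 = -79; |n| = √289.
Distance = |-79| / √289 = 79/√289 ≈ 4.647.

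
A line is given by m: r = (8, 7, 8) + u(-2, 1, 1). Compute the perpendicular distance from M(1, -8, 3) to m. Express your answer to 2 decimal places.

Taking (8, 7, 8) on m with direction v = (-2, 1, 1): w = M − (8, 7, 8) = (-7, -15, -5), and w × v = (-10, 17, -37).
Distance = |w × v| / |v| = √1758 / √6 ≈ 17.12.

17.12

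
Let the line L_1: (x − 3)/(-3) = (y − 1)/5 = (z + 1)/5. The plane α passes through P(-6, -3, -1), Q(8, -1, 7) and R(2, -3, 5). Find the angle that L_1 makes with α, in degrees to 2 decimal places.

L_1 has direction (-3, 5, 5) through (3, 1, -1).
PQ = (14, 2, 8), PR = (8, 0, 6); a normal to α is PQ × PR = (12, -20, -16).
Using P: α has equation 12x - 20y - 16z = 4.
sin θ = |n·v| / (|n||v|) = |-216| / (√800 · √59) = 0.99422.
θ ≈ 83.84°.

83.84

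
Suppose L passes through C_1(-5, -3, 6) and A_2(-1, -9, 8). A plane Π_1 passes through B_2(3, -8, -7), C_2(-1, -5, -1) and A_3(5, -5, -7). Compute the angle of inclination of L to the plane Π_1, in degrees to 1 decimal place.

A direction vector for L is A_2 − C_1 = (4, -6, 2).
B_2C_2 = (-4, 3, 6), B_2A_3 = (2, 3, 0); a normal to Π_1 is B_2C_2 × B_2A_3 = (-18, 12, -18).
Using B_2: Π_1 has equation -18x + 12y - 18z = -24.
sin θ = |n·v| / (|n||v|) = |-180| / (√792 · √56) = 0.85470.
θ ≈ 58.7°.

58.7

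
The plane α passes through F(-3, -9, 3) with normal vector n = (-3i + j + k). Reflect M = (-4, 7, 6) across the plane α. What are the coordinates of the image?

α: n·r = n·F gives -3x + y + z = 3.
λ = (n·M − d)/|n|² = (25 − 3)/11 = 2.
Reflection = M − 2λn = (-4, 7, 6) − 4·(-3, 1, 1) = (8, 3, 2).

(8, 3, 2)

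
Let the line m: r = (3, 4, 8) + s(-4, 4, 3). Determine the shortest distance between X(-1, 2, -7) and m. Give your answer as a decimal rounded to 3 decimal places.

14.547

Taking (3, 4, 8) on m with direction v = (-4, 4, 3): w = X − (3, 4, 8) = (-4, -2, -15), and w × v = (54, 72, -24).
Distance = |w × v| / |v| = √8676 / √41 ≈ 14.547.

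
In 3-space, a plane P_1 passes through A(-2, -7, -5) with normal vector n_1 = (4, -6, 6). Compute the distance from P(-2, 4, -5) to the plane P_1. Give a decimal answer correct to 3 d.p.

P_1: n_1·r = n_1·A gives 4x - 6y + 6z = 4.
n·P − d = (4)·(-2) + (-6)·(4) + (6)·(-5) − 4 = -66; |n| = √88.
Distance = |-66| / √88 = 66/√88 ≈ 7.036.

7.036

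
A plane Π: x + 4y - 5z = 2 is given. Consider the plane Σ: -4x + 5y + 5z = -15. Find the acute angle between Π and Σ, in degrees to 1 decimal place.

80.2

cos θ = |n₁·n₂| / (|n₁||n₂|) = |-9| / (√42 · √66).
θ = arccos(0.17094) ≈ 80.2°.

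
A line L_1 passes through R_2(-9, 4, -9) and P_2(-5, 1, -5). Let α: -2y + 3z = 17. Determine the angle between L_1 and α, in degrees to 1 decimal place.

51.2

A direction vector for L_1 is P_2 − R_2 = (4, -3, 4).
sin θ = |n·v| / (|n||v|) = |18| / (√13 · √41) = 0.77967.
θ ≈ 51.2°.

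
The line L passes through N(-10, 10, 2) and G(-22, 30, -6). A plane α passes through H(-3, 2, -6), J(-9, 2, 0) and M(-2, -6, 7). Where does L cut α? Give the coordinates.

(2, -10, 10)

A direction vector for L is G − N = (-12, 20, -8).
HJ = (-6, 0, 6), HM = (1, -8, 13); a normal to α is HJ × HM = (48, 84, 48).
Using H: α has equation 48x + 84y + 48z = -264.
Substitute r = (-10, 10, 2) + t(-12, 20, -8) into the plane: 456 + 720t = -264, so t = -1.
Intersection: (-10, 10, 2) + (-1)·(-12, 20, -8) = (2, -10, 10).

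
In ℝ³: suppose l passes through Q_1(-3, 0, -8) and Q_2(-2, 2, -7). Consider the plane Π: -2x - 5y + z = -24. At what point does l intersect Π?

A direction vector for l is Q_2 − Q_1 = (1, 2, 1).
Substitute r = (-3, 0, -8) + t(1, 2, 1) into the plane: -2 + (-11)t = -24, so t = 2.
Intersection: (-3, 0, -8) + 2·(1, 2, 1) = (-1, 4, -6).

(-1, 4, -6)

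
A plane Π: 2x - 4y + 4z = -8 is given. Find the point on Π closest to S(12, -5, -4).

(10, -1, -8)

Foot = S − λn with λ = (n·S − d)/|n|² = (28 − (-8))/36 = 1.
Foot = (12, -5, -4) − 1·(2, -4, 4) = (10, -1, -8).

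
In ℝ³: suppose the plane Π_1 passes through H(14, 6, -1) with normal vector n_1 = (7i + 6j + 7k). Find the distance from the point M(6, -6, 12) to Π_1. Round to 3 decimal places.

Π_1: n_1·r = n_1·H gives 7x + 6y + 7z = 127.
n·M − d = (7)·(6) + (6)·(-6) + (7)·(12) − 127 = -37; |n| = √134.
Distance = |-37| / √134 = 37/√134 ≈ 3.196.

3.196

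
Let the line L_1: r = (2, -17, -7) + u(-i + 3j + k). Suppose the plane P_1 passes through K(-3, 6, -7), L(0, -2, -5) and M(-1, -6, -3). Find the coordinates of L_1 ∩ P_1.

(-2, -5, -3)

KL = (3, -8, 2), KM = (2, -12, 4); a normal to P_1 is KL × KM = (-8, -8, -20).
Using K: P_1 has equation -8x - 8y - 20z = 116.
Substitute r = (2, -17, -7) + t(-1, 3, 1) into the plane: 260 + (-36)t = 116, so t = 4.
Intersection: (2, -17, -7) + 4·(-1, 3, 1) = (-2, -5, -3).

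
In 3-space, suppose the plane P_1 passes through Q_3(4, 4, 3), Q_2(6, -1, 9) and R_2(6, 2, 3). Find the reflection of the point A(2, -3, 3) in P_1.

Q_3Q_2 = (2, -5, 6), Q_3R_2 = (2, -2, 0); a normal to P_1 is Q_3Q_2 × Q_3R_2 = (12, 12, 6).
Using Q_3: P_1 has equation 12x + 12y + 6z = 114.
λ = (n·A − d)/|n|² = (6 − 114)/324 = -1/3.
Reflection = A − 2λn = (2, -3, 3) − (-2/3)·(12, 12, 6) = (10, 5, 7).

(10, 5, 7)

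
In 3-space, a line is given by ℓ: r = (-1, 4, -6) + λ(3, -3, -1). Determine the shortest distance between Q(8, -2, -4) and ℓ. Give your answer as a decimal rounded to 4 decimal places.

Taking (-1, 4, -6) on ℓ with direction v = (3, -3, -1): w = Q − (-1, 4, -6) = (9, -6, 2), and w × v = (12, 15, -9).
Distance = |w × v| / |v| = √450 / √19 ≈ 4.8666.

4.8666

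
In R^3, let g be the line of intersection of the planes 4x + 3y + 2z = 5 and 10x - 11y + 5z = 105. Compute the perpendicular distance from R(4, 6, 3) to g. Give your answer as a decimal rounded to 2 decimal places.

11.01

Direction of g: (4, 3, 2) × (10, -11, 5) = (37, 0, -74).
A point on g: solving the two plane equations with x = 2 gives (2, -5, 6).
Taking (2, -5, 6) on g with direction v = (37, 0, -74): w = R − (2, -5, 6) = (2, 11, -3), and w × v = (-814, 37, -407).
Distance = |w × v| / |v| = √829614 / √6845 ≈ 11.01.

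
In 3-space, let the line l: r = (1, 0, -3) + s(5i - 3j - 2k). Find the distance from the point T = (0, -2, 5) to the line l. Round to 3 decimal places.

7.942

Taking (1, 0, -3) on l with direction v = (5, -3, -2): w = T − (1, 0, -3) = (-1, -2, 8), and w × v = (28, 38, 13).
Distance = |w × v| / |v| = √2397 / √38 ≈ 7.942.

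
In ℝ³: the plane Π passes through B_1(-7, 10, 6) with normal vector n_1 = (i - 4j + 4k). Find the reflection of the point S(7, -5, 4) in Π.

Π: n_1·r = n_1·B_1 gives x - 4y + 4z = -23.
λ = (n·S − d)/|n|² = (43 − (-23))/33 = 2.
Reflection = S − 2λn = (7, -5, 4) − 4·(1, -4, 4) = (3, 11, -12).

(3, 11, -12)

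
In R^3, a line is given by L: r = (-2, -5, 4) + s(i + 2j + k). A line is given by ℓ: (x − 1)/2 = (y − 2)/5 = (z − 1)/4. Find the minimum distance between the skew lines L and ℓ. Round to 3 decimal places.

2.138

ℓ has direction (2, 5, 4) through (1, 2, 1).
Common perpendicular direction n = (1, 2, 1) × (2, 5, 4) = (3, -2, 1).
With w = (1, 2, 1) − (-2, -5, 4) = (3, 7, -3), w · n = -8.
Distance = |w · n| / |n| = |-8| / √14 ≈ 2.138.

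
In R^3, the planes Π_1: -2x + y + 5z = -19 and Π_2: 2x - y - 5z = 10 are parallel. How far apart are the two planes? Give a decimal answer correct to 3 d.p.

1.643

Rescale Π_2 by 1/(-1): -2x + y + 5z = -10. Then distance = |-19 − (-10)| / √30 ≈ 1.643.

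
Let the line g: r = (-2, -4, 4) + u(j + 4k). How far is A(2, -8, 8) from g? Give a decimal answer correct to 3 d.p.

Taking (-2, -4, 4) on g with direction v = (0, 1, 4): w = A − (-2, -4, 4) = (4, -4, 4), and w × v = (-20, -16, 4).
Distance = |w × v| / |v| = √672 / √17 ≈ 6.287.

6.287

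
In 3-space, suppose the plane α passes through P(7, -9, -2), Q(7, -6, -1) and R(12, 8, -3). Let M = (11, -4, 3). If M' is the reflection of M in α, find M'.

PQ = (0, 3, 1), PR = (5, 17, -1); a normal to α is PQ × PR = (-20, 5, -15).
Using P: α has equation -20x + 5y - 15z = -155.
λ = (n·M − d)/|n|² = (-285 − (-155))/650 = -1/5.
Reflection = M − 2λn = (11, -4, 3) − (-2/5)·(-20, 5, -15) = (3, -2, -3).

(3, -2, -3)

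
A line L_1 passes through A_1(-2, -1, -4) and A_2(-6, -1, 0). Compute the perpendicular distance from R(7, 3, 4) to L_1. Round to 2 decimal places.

12.67

A direction vector for L_1 is A_2 − A_1 = (-4, 0, 4).
Taking (-2, -1, -4) on L_1 with direction v = (-4, 0, 4): w = R − (-2, -1, -4) = (9, 4, 8), and w × v = (16, -68, 16).
Distance = |w × v| / |v| = √5136 / √32 ≈ 12.67.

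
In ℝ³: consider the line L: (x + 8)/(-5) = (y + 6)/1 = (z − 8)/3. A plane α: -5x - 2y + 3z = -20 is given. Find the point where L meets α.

(7, -9, -1)

L has direction (-5, 1, 3) through (-8, -6, 8).
Substitute r = (-8, -6, 8) + t(-5, 1, 3) into the plane: 76 + 32t = -20, so t = -3.
Intersection: (-8, -6, 8) + (-3)·(-5, 1, 3) = (7, -9, -1).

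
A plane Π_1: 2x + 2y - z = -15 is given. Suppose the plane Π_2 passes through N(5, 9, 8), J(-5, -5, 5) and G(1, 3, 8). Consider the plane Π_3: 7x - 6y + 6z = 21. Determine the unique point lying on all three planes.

(-3, -2, 5)

NJ = (-10, -14, -3), NG = (-4, -6, 0); a normal to Π_2 is NJ × NG = (-18, 12, 4).
Using N: Π_2 has equation -18x + 12y + 4z = 50.
Solving the 3×3 linear system 2x + 2y - z = -15, -18x + 12y + 4z = 50, 7x - 6y + 6z = 21 (e.g. by elimination or Cramer's rule, determinant = 440) gives (-3, -2, 5).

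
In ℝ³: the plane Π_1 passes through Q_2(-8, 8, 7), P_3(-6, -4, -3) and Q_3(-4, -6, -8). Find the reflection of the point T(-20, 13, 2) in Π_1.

Q_2P_3 = (2, -12, -10), Q_2Q_3 = (4, -14, -15); a normal to Π_1 is Q_2P_3 × Q_2Q_3 = (40, -10, 20).
Using Q_2: Π_1 has equation 40x - 10y + 20z = -260.
λ = (n·T − d)/|n|² = (-890 − (-260))/2100 = -3/10.
Reflection = T − 2λn = (-20, 13, 2) − (-3/5)·(40, -10, 20) = (4, 7, 14).

(4, 7, 14)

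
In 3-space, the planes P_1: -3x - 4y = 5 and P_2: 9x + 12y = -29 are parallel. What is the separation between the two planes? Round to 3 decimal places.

0.933

Rescale P_2 by 1/(-3): -3x - 4y = 29/3. Then distance = |5 − (29/3)| / √25 ≈ 0.933.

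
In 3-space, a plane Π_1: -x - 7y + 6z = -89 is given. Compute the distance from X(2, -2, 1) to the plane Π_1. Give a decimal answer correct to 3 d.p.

n·X − d = (-1)·(2) + (-7)·(-2) + (6)·(1) − (-89) = 107; |n| = √86.
Distance = |107| / √86 = 107/√86 ≈ 11.538.

11.538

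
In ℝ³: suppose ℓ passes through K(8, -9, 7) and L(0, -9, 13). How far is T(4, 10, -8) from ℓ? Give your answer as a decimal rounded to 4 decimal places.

A direction vector for ℓ is L − K = (-8, 0, 6).
Taking (8, -9, 7) on ℓ with direction v = (-8, 0, 6): w = T − (8, -9, 7) = (-4, 19, -15), and w × v = (114, 144, 152).
Distance = |w × v| / |v| = √56836 / √100 ≈ 23.8403.

23.8403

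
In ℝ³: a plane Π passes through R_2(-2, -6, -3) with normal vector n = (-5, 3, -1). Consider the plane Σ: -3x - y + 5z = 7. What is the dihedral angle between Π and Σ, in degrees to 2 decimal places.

Π: n·r = n·R_2 gives -5x + 3y - z = -5.
cos θ = |n₁·n₂| / (|n₁||n₂|) = |7| / (√35 · √35).
θ = arccos(0.20000) ≈ 78.46°.

78.46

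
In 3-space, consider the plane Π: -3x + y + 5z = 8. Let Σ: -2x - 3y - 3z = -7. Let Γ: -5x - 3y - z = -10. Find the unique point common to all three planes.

(5, -7, 6)

Solving the 3×3 linear system -3x + y + 5z = 8, -2x - 3y - 3z = -7, -5x - 3y - z = -10 (e.g. by elimination or Cramer's rule, determinant = -14) gives (5, -7, 6).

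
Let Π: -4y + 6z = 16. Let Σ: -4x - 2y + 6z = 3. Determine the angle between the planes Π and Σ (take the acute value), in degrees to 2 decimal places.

35.38

cos θ = |n₁·n₂| / (|n₁||n₂|) = |44| / (√52 · √56).
θ = arccos(0.81537) ≈ 35.38°.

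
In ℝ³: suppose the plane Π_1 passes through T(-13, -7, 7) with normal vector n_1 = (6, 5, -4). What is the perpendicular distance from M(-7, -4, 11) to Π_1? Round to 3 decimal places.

3.989

Π_1: n_1·r = n_1·T gives 6x + 5y - 4z = -141.
n·M − d = (6)·(-7) + (5)·(-4) + (-4)·(11) − (-141) = 35; |n| = √77.
Distance = |35| / √77 = 35/√77 ≈ 3.989.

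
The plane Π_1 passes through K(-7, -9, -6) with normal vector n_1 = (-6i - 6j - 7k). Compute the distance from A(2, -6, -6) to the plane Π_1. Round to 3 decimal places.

6.545

Π_1: n_1·r = n_1·K gives -6x - 6y - 7z = 138.
n·A − d = (-6)·(2) + (-6)·(-6) + (-7)·(-6) − 138 = -72; |n| = √121.
Distance = |-72| / √121 = 72/√121 ≈ 6.545.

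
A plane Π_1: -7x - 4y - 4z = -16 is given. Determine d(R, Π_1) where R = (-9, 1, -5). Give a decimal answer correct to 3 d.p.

10.556

n·R − d = (-7)·(-9) + (-4)·(1) + (-4)·(-5) − (-16) = 95; |n| = √81.
Distance = |95| / √81 = 95/√81 ≈ 10.556.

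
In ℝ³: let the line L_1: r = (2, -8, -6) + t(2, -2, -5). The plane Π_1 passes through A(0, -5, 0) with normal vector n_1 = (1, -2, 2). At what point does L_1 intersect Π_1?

Π_1: n_1·r = n_1·A gives x - 2y + 2z = 10.
Substitute r = (2, -8, -6) + t(2, -2, -5) into the plane: 6 + (-4)t = 10, so t = -1.
Intersection: (2, -8, -6) + (-1)·(2, -2, -5) = (0, -6, -1).

(0, -6, -1)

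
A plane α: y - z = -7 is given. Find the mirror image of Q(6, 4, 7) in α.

(6, 0, 11)

λ = (n·Q − d)/|n|² = (-3 − (-7))/2 = 2.
Reflection = Q − 2λn = (6, 4, 7) − 4·(0, 1, -1) = (6, 0, 11).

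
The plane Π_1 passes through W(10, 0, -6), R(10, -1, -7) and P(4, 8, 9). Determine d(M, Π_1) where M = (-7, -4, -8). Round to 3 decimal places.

9.727

WR = (0, -1, -1), WP = (-6, 8, 15); a normal to Π_1 is WR × WP = (-7, 6, -6).
Using W: Π_1 has equation -7x + 6y - 6z = -34.
n·M − d = (-7)·(-7) + (6)·(-4) + (-6)·(-8) − (-34) = 107; |n| = √121.
Distance = |107| / √121 = 107/√121 ≈ 9.727.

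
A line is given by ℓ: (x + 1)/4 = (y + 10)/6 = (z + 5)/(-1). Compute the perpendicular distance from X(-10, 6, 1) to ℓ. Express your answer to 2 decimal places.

ℓ has direction (4, 6, -1) through (-1, -10, -5).
Taking (-1, -10, -5) on ℓ with direction v = (4, 6, -1): w = X − (-1, -10, -5) = (-9, 16, 6), and w × v = (-52, 15, -118).
Distance = |w × v| / |v| = √16853 / √53 ≈ 17.83.

17.83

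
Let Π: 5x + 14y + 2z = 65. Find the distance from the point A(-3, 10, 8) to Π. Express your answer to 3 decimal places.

n·A − d = (5)·(-3) + (14)·(10) + (2)·(8) − 65 = 76; |n| = √225.
Distance = |76| / √225 = 76/√225 ≈ 5.067.

5.067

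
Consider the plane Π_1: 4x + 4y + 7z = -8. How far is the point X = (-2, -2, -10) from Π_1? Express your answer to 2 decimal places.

n·X − d = (4)·(-2) + (4)·(-2) + (7)·(-10) − (-8) = -78; |n| = √81.
Distance = |-78| / √81 = 78/√81 ≈ 8.67.

8.67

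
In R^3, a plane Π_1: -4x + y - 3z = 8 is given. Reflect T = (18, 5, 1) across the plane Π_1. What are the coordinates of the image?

(-6, 11, -17)

λ = (n·T − d)/|n|² = (-70 − 8)/26 = -3.
Reflection = T − 2λn = (18, 5, 1) − (-6)·(-4, 1, -3) = (-6, 11, -17).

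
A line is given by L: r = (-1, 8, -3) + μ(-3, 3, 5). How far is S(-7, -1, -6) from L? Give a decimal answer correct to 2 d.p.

10.61

Taking (-1, 8, -3) on L with direction v = (-3, 3, 5): w = S − (-1, 8, -3) = (-6, -9, -3), and w × v = (-36, 39, -45).
Distance = |w × v| / |v| = √4842 / √43 ≈ 10.61.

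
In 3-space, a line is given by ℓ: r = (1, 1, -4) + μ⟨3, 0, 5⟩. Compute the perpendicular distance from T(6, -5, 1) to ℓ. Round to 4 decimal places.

Taking (1, 1, -4) on ℓ with direction v = (3, 0, 5): w = T − (1, 1, -4) = (5, -6, 5), and w × v = (-30, -10, 18).
Distance = |w × v| / |v| = √1324 / √34 ≈ 6.2403.

6.2403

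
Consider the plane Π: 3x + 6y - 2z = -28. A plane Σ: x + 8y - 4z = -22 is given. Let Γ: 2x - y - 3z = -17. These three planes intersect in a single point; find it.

(-6, -1, 2)

Solving the 3×3 linear system 3x + 6y - 2z = -28, x + 8y - 4z = -22, 2x - y - 3z = -17 (e.g. by elimination or Cramer's rule, determinant = -80) gives (-6, -1, 2).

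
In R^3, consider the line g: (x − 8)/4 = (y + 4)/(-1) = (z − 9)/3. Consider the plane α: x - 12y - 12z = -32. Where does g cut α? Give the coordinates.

(4, -3, 6)

g has direction (4, -1, 3) through (8, -4, 9).
Substitute r = (8, -4, 9) + t(4, -1, 3) into the plane: -52 + (-20)t = -32, so t = -1.
Intersection: (8, -4, 9) + (-1)·(4, -1, 3) = (4, -3, 6).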